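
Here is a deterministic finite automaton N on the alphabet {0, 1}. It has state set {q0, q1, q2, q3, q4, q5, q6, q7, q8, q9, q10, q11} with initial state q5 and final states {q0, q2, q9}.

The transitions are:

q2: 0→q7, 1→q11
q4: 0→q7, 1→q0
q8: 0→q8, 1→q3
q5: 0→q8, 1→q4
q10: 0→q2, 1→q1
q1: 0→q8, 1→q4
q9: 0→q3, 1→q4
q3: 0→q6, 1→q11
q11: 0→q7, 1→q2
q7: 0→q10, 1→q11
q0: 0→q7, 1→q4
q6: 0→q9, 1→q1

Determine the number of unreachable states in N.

0

A breadth-first search from the start state visits every state.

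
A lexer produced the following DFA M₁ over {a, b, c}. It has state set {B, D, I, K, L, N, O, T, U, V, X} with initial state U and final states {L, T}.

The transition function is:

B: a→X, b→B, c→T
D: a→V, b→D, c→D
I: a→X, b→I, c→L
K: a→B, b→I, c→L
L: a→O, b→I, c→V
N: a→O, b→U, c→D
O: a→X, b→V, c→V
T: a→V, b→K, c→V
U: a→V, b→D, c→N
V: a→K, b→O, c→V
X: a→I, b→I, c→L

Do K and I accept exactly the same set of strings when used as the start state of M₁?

Initial partition by acceptance: {L,T} | {B,D,I,K,N,O,U,V,X}.
Split {B,D,I,K,N,O,U,V,X} by δ(·,c) → {D,N,O,U,V} and {B,I,K,X}.
Split {D,N,O,U,V} by δ(·,a) → {D,N,U} and {O,V}.
No further refinement is possible. Final partition (4 blocks): {L,T} | {D,N,U} | {B,I,K,X} | {O,V}.
K and I lie in the same block of the stable partition, so they are equivalent — no string distinguishes them.

Yes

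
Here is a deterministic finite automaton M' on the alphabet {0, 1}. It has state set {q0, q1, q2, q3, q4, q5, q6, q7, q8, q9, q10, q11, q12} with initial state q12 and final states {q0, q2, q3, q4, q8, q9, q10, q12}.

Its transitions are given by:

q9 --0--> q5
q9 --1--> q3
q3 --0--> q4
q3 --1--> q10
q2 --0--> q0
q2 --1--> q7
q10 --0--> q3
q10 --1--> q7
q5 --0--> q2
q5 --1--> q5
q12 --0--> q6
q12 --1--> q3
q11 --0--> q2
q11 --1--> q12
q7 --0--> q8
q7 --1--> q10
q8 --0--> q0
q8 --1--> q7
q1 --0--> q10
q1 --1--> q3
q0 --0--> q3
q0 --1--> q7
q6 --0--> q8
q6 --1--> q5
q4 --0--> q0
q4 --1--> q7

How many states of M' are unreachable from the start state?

No path from q12 leads to q1, q9, q11; the other 10 states are all reachable.

3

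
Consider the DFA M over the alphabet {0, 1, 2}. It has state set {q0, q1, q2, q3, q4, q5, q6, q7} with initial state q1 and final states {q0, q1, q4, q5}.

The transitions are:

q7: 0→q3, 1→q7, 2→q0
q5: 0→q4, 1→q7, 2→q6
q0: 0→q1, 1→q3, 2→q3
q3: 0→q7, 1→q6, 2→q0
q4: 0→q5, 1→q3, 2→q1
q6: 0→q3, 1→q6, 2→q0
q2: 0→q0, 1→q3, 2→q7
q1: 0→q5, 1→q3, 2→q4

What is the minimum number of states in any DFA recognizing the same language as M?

States {q2} cannot be reached from the start state, so discard them.
P0 = {q0,q1,q4,q5} | {q3,q6,q7}.
Split {q0,q1,q4,q5} by δ(·,2) → {q0,q5} and {q1,q4}.
Stable partition: {q0,q5} | {q3,q6,q7} | {q1,q4} — 3 equivalence classes.

3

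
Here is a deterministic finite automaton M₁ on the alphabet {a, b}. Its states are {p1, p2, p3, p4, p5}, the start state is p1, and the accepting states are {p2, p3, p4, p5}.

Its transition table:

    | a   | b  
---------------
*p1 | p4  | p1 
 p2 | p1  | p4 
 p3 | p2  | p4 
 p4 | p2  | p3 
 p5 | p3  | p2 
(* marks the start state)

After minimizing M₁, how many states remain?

3

Reachable states from the start: {p1,p2,p3,p4}. Unreachable: {p5} — drop them.
P0 = {p2,p3,p4} | {p1}.
On input a, block {p2,p3,p4} splits into {p3,p4} and {p2}.
The partition is now stable with 3 blocks: {p3,p4} | {p1} | {p2}.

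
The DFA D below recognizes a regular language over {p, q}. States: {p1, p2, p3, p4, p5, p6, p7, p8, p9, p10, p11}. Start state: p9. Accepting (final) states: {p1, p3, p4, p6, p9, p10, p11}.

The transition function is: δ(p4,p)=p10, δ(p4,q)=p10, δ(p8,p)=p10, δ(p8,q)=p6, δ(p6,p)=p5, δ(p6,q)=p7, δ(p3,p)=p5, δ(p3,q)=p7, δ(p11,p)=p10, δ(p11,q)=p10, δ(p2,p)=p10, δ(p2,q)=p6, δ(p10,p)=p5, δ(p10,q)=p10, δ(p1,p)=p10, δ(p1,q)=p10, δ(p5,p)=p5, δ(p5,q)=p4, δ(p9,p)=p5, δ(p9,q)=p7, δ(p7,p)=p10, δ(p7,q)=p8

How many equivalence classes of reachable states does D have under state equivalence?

6

States {p1,p2,p3,p11} cannot be reached from the start state, so discard them.
Start with accepting vs non-accepting: {p4,p6,p9,p10} | {p5,p7,p8}.
Split {p4,p6,p9,p10} by δ(·,p) → {p6,p9,p10} and {p4}.
Refine {p6,p9,p10} on symbol q: members go to different blocks, giving {p6,p9} and {p10}.
Refine {p5,p7,p8} on symbol p: members go to different blocks, giving {p7,p8} and {p5}.
Split {p7,p8} by δ(·,q) → {p7} and {p8}.
Stable partition: {p6,p9} | {p7} | {p4} | {p10} | {p5} | {p8} — 6 equivalence classes.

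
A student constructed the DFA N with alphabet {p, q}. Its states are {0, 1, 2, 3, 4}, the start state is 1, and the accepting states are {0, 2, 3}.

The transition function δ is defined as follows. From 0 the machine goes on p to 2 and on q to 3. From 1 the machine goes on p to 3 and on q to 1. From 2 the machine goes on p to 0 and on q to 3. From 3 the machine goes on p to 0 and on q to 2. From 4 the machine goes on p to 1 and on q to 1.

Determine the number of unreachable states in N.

No path from 1 leads to 4; the other 4 states are all reachable.

1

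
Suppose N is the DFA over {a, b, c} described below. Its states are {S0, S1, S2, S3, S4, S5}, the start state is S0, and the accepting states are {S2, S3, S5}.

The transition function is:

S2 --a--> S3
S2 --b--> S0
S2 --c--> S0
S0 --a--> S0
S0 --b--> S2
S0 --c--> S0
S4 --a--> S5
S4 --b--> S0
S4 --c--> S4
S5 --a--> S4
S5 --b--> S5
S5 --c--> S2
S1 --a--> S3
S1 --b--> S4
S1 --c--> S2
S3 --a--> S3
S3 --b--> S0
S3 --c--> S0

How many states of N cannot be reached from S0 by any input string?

No path from S0 leads to S1, S4, S5; the other 3 states are all reachable.

3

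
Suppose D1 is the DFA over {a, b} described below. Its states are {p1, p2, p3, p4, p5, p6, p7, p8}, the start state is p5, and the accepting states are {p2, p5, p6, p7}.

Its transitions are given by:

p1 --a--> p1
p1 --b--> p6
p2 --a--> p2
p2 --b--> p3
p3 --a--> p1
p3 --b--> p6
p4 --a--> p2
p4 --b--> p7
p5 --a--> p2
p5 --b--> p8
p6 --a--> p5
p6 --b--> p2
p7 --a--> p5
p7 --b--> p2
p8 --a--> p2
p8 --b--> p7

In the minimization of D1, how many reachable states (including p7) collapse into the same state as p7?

2

States {p4} cannot be reached from the start state, so discard them.
P0 = {p2,p5,p6,p7} | {p1,p3,p8}.
Refine {p2,p5,p6,p7} on symbol b: members go to different blocks, giving {p2,p5} and {p6,p7}.
On input a, block {p1,p3,p8} splits into {p1,p3} and {p8}.
On input b, block {p2,p5} splits into {p2} and {p5}.
The partition is now stable with 5 blocks: {p2} | {p1,p3} | {p6,p7} | {p8} | {p5}.
State p7 belongs to the block {p6,p7}, which has 2 states.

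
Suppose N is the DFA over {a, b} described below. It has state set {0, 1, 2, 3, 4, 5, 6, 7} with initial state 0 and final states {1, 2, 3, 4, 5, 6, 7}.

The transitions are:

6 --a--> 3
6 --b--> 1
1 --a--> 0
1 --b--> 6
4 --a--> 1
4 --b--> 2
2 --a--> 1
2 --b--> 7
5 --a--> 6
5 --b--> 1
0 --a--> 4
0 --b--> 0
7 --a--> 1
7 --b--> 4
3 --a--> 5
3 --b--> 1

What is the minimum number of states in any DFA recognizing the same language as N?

4

All states are reachable from the start state.
Initial partition by acceptance: {1,2,3,4,5,6,7} | {0}.
Split {1,2,3,4,5,6,7} by δ(·,a) → {2,3,4,5,6,7} and {1}.
Refine {2,3,4,5,6,7} on symbol a: members go to different blocks, giving {2,4,7} and {3,5,6}.
The partition is now stable with 4 blocks: {2,4,7} | {0} | {1} | {3,5,6}.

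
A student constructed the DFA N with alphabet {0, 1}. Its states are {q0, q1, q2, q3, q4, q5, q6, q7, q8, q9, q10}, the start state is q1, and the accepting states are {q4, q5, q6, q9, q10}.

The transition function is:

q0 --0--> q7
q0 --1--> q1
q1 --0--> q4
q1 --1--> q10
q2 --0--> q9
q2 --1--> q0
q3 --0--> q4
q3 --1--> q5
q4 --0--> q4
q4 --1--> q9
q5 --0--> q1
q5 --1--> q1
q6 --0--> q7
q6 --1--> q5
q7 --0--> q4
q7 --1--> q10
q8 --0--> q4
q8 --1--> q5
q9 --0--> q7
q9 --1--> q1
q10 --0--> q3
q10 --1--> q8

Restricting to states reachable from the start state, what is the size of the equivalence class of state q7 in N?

4

Reachable states from the start: {q1,q3,q4,q5,q7,q8,q9,q10}. Unreachable: {q0,q2,q6} — drop them.
Initial partition by acceptance: {q4,q5,q9,q10} | {q1,q3,q7,q8}.
On input 0, block {q4,q5,q9,q10} splits into {q5,q9,q10} and {q4}.
No further refinement is possible. Final partition (3 blocks): {q5,q9,q10} | {q1,q3,q7,q8} | {q4}.
The equivalence class containing q7 is {q1,q3,q7,q8}, of size 4.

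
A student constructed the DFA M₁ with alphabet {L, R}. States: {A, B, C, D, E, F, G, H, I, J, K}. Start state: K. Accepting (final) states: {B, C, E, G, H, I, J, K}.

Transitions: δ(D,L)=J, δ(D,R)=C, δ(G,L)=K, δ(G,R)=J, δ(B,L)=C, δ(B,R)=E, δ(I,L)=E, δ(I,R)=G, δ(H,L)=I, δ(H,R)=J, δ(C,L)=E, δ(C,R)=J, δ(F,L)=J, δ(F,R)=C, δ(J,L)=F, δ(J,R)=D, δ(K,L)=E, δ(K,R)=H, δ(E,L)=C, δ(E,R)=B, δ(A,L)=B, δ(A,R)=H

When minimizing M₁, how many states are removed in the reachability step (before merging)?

1

No path from K leads to A; the other 10 states are all reachable.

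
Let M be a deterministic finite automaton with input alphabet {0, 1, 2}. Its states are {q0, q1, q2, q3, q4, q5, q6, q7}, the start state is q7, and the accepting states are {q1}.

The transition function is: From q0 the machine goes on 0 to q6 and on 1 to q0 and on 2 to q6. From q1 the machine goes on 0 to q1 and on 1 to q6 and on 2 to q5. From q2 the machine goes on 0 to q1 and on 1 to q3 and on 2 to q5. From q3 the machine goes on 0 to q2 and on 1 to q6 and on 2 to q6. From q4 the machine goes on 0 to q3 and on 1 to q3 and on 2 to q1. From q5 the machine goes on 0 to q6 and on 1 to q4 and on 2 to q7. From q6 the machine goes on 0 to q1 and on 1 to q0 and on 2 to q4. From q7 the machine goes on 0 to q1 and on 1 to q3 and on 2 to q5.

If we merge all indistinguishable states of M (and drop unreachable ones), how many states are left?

Every state is reachable, so we keep all 8.
Start with accepting vs non-accepting: {q1} | {q0,q2,q3,q4,q5,q6,q7}.
On input 0, block {q0,q2,q3,q4,q5,q6,q7} splits into {q0,q3,q4,q5} and {q2,q6,q7}.
Split {q0,q3,q4,q5} by δ(·,0) → {q0,q3,q5} and {q4}.
On input 1, block {q0,q3,q5} splits into {q0} and {q3} and {q5}.
Refine {q2,q6,q7} on symbol 1: members go to different blocks, giving {q2,q7} and {q6}.
No further refinement is possible. Final partition (7 blocks): {q1} | {q0} | {q2,q7} | {q4} | {q3} | {q5} | {q6}.

7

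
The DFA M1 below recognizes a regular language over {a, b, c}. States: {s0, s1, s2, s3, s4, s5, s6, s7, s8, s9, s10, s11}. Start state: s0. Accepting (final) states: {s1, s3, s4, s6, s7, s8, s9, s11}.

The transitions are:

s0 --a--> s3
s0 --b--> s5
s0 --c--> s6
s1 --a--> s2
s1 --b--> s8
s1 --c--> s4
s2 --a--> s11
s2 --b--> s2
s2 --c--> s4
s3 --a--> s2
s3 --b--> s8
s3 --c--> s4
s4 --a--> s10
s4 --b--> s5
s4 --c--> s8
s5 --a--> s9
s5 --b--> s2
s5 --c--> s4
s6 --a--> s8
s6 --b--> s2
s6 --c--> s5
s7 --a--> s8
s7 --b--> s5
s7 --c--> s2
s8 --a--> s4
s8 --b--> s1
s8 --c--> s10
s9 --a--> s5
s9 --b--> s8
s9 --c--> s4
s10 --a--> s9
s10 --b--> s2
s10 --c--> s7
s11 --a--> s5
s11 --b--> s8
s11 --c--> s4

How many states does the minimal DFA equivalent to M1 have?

Every state is reachable, so we keep all 12.
Start with accepting vs non-accepting: {s1,s3,s4,s6,s7,s8,s9,s11} | {s0,s2,s5,s10}.
Split {s1,s3,s4,s6,s7,s8,s9,s11} by δ(·,a) → {s1,s3,s4,s9,s11} and {s6,s7,s8}.
Split {s1,s3,s4,s9,s11} by δ(·,b) → {s1,s3,s9,s11} and {s4}.
On input c, block {s0,s2,s5,s10} splits into {s0,s10} and {s2,s5}.
Split {s6,s7,s8} by δ(·,a) → {s6,s7} and {s8}.
No further refinement is possible. Final partition (6 blocks): {s1,s3,s9,s11} | {s0,s10} | {s6,s7} | {s4} | {s2,s5} | {s8}.

6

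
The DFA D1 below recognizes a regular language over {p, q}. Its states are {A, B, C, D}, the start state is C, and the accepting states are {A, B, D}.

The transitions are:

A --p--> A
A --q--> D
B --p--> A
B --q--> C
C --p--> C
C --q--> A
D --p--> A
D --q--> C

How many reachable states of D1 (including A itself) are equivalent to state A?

1

First remove the unreachable states {B}; 3 states remain.
Initial partition by acceptance: {A,D} | {C}.
Split {A,D} by δ(·,q) → {A} and {D}.
No further refinement is possible. Final partition (3 blocks): {A} | {C} | {D}.
The equivalence class containing A is {A}, of size 1.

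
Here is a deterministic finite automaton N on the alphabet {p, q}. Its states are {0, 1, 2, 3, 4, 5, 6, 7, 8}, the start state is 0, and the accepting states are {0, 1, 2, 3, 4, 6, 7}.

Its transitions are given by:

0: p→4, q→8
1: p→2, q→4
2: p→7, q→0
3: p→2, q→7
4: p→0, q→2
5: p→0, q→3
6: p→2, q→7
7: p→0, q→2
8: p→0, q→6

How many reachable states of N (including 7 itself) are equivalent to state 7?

Reachable states from the start: {0,2,4,6,7,8}. Unreachable: {1,3,5} — drop them.
P0 = {0,2,4,6,7} | {8}.
Split {0,2,4,6,7} by δ(·,q) → {2,4,6,7} and {0}.
On input p, block {2,4,6,7} splits into {2,6} and {4,7}.
Refine {2,6} on symbol p: members go to different blocks, giving {2} and {6}.
The partition is now stable with 5 blocks: {2} | {8} | {0} | {4,7} | {6}.
State 7 belongs to the block {4,7}, which has 2 states.

2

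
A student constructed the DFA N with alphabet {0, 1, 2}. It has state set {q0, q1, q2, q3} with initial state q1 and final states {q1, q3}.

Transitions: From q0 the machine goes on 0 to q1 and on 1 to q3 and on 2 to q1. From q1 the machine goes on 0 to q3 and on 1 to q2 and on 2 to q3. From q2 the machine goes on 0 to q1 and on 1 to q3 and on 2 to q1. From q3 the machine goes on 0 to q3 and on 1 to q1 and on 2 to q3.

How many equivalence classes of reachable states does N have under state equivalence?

3

First remove the unreachable states {q0}; 3 states remain.
Initial partition by acceptance: {q1,q3} | {q2}.
Refine {q1,q3} on symbol 1: members go to different blocks, giving {q1} and {q3}.
No further refinement is possible. Final partition (3 blocks): {q1} | {q2} | {q3}.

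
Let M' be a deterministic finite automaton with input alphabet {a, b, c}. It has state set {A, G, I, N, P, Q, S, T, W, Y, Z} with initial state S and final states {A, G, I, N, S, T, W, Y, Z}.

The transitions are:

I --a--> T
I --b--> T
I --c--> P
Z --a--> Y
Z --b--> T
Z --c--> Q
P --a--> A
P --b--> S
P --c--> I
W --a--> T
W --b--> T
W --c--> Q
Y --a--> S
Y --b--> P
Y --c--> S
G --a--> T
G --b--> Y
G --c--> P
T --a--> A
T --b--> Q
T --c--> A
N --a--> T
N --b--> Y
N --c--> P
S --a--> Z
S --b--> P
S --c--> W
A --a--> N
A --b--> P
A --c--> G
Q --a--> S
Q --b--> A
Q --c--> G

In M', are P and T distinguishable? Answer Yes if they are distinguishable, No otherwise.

Yes

Start with accepting vs non-accepting: {A,G,I,N,S,T,W,Y,Z} | {P,Q}.
On input b, block {A,G,I,N,S,T,W,Y,Z} splits into {G,I,N,W,Z} and {A,S,T,Y}.
Split {A,S,T,Y} by δ(·,a) → {A,S} and {T,Y}.
No further refinement is possible. Final partition (4 blocks): {G,I,N,W,Z} | {P,Q} | {A,S} | {T,Y}.
P and T end up in different blocks, so they are distinguishable. For instance, the string 'ε' is accepted from only T.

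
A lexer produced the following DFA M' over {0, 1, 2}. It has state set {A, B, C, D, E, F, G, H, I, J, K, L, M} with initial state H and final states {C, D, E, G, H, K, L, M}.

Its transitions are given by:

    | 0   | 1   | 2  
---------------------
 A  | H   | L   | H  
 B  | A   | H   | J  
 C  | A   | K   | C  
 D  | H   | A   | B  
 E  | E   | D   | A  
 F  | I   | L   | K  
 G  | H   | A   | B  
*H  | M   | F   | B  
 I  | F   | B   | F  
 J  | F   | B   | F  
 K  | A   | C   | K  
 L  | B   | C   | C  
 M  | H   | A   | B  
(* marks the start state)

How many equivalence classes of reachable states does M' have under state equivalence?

8

States {D,E,G} cannot be reached from the start state, so discard them.
Start with accepting vs non-accepting: {C,H,K,L,M} | {A,B,F,I,J}.
Refine {C,H,K,L,M} on symbol 0: members go to different blocks, giving {C,K,L} and {H,M}.
On input 0, block {A,B,F,I,J} splits into {B,F,I,J} and {A}.
Refine {C,K,L} on symbol 0: members go to different blocks, giving {C,K} and {L}.
Refine {B,F,I,J} on symbol 0: members go to different blocks, giving {F,I,J} and {B}.
Refine {F,I,J} on symbol 1: members go to different blocks, giving {I,J} and {F}.
On input 1, block {H,M} splits into {H} and {M}.
The partition is now stable with 8 blocks: {C,K} | {I,J} | {H} | {A} | {L} | {B} | {F} | {M}.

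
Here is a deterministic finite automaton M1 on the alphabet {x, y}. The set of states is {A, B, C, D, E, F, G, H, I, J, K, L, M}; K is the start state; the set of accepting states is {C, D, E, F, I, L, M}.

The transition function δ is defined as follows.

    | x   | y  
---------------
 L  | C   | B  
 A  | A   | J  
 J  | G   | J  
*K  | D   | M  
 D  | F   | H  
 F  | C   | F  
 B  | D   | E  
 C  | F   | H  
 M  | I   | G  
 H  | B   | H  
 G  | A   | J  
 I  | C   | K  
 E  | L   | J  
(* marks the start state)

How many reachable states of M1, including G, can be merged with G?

3

Every state is reachable, so we keep all 13.
Initial partition by acceptance: {C,D,E,F,I,L,M} | {A,B,G,H,J,K}.
Split {C,D,E,F,I,L,M} by δ(·,y) → {C,D,E,I,L,M} and {F}.
Split {C,D,E,I,L,M} by δ(·,x) → {E,I,L,M} and {C,D}.
On input x, block {E,I,L,M} splits into {E,M} and {I,L}.
Split {A,B,G,H,J,K} by δ(·,x) → {A,G,H,J} and {B,K}.
On input x, block {A,G,H,J} splits into {A,G,J} and {H}.
No further refinement is possible. Final partition (7 blocks): {E,M} | {A,G,J} | {F} | {C,D} | {I,L} | {B,K} | {H}.
State G belongs to the block {A,G,J}, which has 3 states.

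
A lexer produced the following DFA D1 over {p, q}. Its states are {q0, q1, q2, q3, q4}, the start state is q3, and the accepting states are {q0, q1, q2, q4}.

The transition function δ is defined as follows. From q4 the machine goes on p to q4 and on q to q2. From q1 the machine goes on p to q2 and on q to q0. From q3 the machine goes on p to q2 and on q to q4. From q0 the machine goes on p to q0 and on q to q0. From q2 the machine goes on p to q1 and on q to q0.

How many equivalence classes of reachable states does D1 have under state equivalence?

2

All states are reachable from the start state.
Start with accepting vs non-accepting: {q0,q1,q2,q4} | {q3}.
The partition is now stable with 2 blocks: {q0,q1,q2,q4} | {q3}.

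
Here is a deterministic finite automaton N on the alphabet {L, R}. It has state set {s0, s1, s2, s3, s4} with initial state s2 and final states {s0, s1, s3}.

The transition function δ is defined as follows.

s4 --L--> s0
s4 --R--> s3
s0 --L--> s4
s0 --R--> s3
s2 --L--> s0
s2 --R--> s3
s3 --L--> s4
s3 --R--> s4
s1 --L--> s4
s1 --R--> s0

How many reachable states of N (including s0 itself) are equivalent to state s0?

States {s1} cannot be reached from the start state, so discard them.
Start with accepting vs non-accepting: {s0,s3} | {s2,s4}.
Split {s0,s3} by δ(·,R) → {s0} and {s3}.
The partition is now stable with 3 blocks: {s0} | {s2,s4} | {s3}.
State s0 belongs to the block {s0}, which has 1 states.

1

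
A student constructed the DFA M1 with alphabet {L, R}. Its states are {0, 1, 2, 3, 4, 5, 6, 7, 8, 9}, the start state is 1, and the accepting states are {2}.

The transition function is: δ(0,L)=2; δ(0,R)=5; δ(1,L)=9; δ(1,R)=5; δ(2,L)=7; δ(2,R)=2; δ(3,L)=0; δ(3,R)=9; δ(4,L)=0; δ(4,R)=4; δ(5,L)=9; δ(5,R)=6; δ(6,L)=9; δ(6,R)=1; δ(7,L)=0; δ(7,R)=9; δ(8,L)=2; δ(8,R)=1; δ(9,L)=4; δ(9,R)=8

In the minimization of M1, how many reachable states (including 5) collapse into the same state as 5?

3

States {3} cannot be reached from the start state, so discard them.
Initial partition by acceptance: {2} | {0,1,4,5,6,7,8,9}.
Split {0,1,4,5,6,7,8,9} by δ(·,L) → {1,4,5,6,7,9} and {0,8}.
Refine {1,4,5,6,7,9} on symbol L: members go to different blocks, giving {1,5,6,9} and {4,7}.
On input L, block {1,5,6,9} splits into {1,5,6} and {9}.
On input R, block {4,7} splits into {4} and {7}.
Stable partition: {2} | {1,5,6} | {0,8} | {4} | {9} | {7} — 6 equivalence classes.
State 5 belongs to the block {1,5,6}, which has 3 states.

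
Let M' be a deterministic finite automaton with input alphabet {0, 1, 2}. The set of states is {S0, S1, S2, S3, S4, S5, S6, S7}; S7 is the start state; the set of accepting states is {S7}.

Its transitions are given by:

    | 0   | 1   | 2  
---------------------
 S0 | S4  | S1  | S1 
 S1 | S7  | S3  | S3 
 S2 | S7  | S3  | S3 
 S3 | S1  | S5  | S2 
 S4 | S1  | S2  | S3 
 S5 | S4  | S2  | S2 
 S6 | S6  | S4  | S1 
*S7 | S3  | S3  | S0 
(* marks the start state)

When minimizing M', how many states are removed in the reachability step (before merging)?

No path from S7 leads to S6; the other 7 states are all reachable.

1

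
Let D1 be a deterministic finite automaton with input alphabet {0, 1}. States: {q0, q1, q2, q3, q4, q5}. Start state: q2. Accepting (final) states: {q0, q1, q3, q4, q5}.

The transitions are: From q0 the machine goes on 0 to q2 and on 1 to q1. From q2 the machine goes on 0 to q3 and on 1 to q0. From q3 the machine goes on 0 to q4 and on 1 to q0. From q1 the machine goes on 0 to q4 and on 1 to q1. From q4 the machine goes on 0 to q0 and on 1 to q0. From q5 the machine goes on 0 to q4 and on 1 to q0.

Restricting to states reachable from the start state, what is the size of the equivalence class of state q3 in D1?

1

States {q5} cannot be reached from the start state, so discard them.
Initial partition by acceptance: {q0,q1,q3,q4} | {q2}.
Refine {q0,q1,q3,q4} on symbol 0: members go to different blocks, giving {q1,q3,q4} and {q0}.
On input 0, block {q1,q3,q4} splits into {q1,q3} and {q4}.
Split {q1,q3} by δ(·,1) → {q1} and {q3}.
The partition is now stable with 5 blocks: {q1} | {q2} | {q0} | {q4} | {q3}.
The equivalence class containing q3 is {q3}, of size 1.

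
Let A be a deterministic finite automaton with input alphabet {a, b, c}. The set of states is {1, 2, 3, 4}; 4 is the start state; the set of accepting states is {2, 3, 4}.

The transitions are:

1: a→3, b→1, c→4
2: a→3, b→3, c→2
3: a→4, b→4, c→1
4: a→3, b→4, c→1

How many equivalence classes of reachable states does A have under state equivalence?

Reachable states from the start: {1,3,4}. Unreachable: {2} — drop them.
P0 = {3,4} | {1}.
No further refinement is possible. Final partition (2 blocks): {3,4} | {1}.

2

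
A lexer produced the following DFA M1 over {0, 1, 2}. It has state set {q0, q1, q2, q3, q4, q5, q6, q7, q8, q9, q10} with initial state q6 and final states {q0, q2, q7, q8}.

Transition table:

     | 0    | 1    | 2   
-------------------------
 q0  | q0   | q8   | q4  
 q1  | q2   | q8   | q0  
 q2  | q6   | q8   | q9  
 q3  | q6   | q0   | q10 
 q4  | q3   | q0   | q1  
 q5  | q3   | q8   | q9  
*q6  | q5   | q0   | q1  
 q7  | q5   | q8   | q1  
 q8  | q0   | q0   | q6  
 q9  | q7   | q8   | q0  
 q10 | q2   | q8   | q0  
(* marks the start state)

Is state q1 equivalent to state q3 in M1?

Start with accepting vs non-accepting: {q0,q2,q7,q8} | {q1,q3,q4,q5,q6,q9,q10}.
Refine {q0,q2,q7,q8} on symbol 0: members go to different blocks, giving {q0,q8} and {q2,q7}.
On input 0, block {q1,q3,q4,q5,q6,q9,q10} splits into {q3,q4,q5,q6} and {q1,q9,q10}.
The partition is now stable with 4 blocks: {q0,q8} | {q3,q4,q5,q6} | {q2,q7} | {q1,q9,q10}.
q1 and q3 end up in different blocks, so they are distinguishable. For instance, the string '0' is accepted from only q1.

No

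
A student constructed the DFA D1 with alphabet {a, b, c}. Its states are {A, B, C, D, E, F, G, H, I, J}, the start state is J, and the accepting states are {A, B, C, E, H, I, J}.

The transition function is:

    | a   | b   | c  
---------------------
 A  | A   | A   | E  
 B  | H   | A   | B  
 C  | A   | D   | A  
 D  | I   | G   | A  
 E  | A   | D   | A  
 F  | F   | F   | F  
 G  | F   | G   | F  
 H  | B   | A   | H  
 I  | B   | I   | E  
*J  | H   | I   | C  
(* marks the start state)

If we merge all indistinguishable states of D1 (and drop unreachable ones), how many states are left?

All states are reachable from the start state.
P0 = {A,B,C,E,H,I,J} | {D,F,G}.
Split {A,B,C,E,H,I,J} by δ(·,b) → {A,B,H,I,J} and {C,E}.
On input c, block {A,B,H,I,J} splits into {A,I,J} and {B,H}.
Refine {A,I,J} on symbol a: members go to different blocks, giving {I,J} and {A}.
Refine {D,F,G} on symbol a: members go to different blocks, giving {F,G} and {D}.
No further refinement is possible. Final partition (6 blocks): {I,J} | {F,G} | {C,E} | {B,H} | {A} | {D}.

6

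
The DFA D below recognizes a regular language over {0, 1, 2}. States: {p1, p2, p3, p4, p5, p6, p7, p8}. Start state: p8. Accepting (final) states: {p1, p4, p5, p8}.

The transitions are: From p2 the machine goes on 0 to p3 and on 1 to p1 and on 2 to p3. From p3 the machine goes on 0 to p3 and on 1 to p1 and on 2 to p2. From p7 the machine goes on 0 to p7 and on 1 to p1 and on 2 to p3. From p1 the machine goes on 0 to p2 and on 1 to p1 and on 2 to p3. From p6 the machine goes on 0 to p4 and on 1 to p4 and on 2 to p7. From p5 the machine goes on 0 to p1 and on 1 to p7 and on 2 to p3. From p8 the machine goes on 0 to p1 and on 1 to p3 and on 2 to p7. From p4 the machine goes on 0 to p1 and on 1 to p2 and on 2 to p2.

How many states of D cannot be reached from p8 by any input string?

3

BFS from p8 reaches {p1, p2, p3, p7, p8}; the 3 state(s) p4, p5, p6 are never visited.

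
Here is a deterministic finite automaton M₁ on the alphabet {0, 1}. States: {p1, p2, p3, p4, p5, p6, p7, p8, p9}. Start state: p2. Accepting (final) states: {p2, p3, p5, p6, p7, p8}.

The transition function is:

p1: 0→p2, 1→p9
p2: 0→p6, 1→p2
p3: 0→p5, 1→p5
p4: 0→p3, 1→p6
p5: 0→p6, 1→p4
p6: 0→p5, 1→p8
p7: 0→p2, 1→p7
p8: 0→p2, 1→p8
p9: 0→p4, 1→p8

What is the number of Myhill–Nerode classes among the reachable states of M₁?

States {p1,p7,p9} cannot be reached from the start state, so discard them.
Initial partition by acceptance: {p2,p3,p5,p6,p8} | {p4}.
Refine {p2,p3,p5,p6,p8} on symbol 1: members go to different blocks, giving {p2,p3,p6,p8} and {p5}.
Split {p2,p3,p6,p8} by δ(·,0) → {p2,p8} and {p3,p6}.
On input 0, block {p2,p8} splits into {p2} and {p8}.
Split {p3,p6} by δ(·,1) → {p3} and {p6}.
Stable partition: {p2} | {p4} | {p5} | {p3} | {p8} | {p6} — 6 equivalence classes.

6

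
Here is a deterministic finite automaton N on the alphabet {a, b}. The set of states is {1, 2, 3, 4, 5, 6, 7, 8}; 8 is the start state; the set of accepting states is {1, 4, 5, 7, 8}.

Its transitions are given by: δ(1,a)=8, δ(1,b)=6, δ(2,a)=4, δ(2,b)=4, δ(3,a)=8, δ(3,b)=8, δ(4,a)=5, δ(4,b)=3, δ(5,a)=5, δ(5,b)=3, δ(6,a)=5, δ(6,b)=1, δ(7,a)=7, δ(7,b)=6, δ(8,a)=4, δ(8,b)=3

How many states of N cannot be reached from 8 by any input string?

4

BFS from 8 reaches {3, 4, 5, 8}; the 4 state(s) 1, 2, 6, 7 are never visited.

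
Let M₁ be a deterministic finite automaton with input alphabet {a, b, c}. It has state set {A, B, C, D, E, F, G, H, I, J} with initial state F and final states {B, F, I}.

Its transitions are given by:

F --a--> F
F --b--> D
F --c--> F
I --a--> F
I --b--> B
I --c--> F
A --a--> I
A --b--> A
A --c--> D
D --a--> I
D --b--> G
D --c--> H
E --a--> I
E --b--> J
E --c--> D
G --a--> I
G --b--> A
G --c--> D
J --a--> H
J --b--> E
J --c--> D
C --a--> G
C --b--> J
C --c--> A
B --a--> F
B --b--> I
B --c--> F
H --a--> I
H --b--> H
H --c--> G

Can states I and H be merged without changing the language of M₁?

No

First remove the unreachable states {C,E,J}; 7 states remain.
P0 = {B,F,I} | {A,D,G,H}.
On input b, block {B,F,I} splits into {B,I} and {F}.
No further refinement is possible. Final partition (3 blocks): {B,I} | {A,D,G,H} | {F}.
I and H end up in different blocks, so they are distinguishable. For instance, the string 'ε' is accepted from only I.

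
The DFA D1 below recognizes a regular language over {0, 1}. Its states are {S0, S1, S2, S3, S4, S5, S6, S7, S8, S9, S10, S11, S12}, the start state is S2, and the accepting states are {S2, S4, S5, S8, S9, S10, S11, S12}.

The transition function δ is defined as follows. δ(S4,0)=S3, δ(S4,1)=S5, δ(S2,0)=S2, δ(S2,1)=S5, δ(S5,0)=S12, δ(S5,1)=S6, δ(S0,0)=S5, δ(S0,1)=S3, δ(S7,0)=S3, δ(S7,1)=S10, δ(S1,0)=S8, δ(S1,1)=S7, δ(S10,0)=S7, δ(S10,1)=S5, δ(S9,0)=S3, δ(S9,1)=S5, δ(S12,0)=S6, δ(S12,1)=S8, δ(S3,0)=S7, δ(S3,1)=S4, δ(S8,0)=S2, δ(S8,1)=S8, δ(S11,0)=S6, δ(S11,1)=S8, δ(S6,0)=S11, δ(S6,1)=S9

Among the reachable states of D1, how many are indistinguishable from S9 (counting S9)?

First remove the unreachable states {S0,S1}; 11 states remain.
Initial partition by acceptance: {S2,S4,S5,S8,S9,S10,S11,S12} | {S3,S6,S7}.
On input 0, block {S2,S4,S5,S8,S9,S10,S11,S12} splits into {S4,S9,S10,S11,S12} and {S2,S5,S8}.
Split {S3,S6,S7} by δ(·,0) → {S3,S7} and {S6}.
On input 0, block {S4,S9,S10,S11,S12} splits into {S4,S9,S10} and {S11,S12}.
On input 0, block {S2,S5,S8} splits into {S2,S8} and {S5}.
Split {S2,S8} by δ(·,1) → {S2} and {S8}.
The partition is now stable with 7 blocks: {S4,S9,S10} | {S3,S7} | {S2} | {S6} | {S11,S12} | {S5} | {S8}.
State S9 belongs to the block {S4,S9,S10}, which has 3 states.

3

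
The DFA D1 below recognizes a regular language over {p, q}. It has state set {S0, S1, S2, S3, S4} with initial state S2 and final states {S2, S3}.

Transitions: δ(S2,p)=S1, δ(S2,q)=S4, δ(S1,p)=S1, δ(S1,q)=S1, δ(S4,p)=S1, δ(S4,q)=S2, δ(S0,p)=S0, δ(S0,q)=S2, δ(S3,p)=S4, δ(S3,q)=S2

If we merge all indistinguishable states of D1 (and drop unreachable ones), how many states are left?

Reachable states from the start: {S1,S2,S4}. Unreachable: {S0,S3} — drop them.
Start with accepting vs non-accepting: {S2} | {S1,S4}.
On input q, block {S1,S4} splits into {S1} and {S4}.
Stable partition: {S2} | {S1} | {S4} — 3 equivalence classes.

3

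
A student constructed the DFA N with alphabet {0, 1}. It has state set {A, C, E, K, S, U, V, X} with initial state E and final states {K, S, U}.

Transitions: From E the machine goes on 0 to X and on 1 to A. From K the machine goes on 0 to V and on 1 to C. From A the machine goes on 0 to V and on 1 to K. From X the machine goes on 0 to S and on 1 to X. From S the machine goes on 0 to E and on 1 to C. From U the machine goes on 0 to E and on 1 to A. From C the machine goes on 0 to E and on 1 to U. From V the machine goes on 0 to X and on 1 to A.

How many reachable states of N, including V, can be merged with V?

Start with accepting vs non-accepting: {K,S,U} | {A,C,E,V,X}.
Refine {A,C,E,V,X} on symbol 0: members go to different blocks, giving {A,C,E,V} and {X}.
On input 0, block {A,C,E,V} splits into {A,C} and {E,V}.
Stable partition: {K,S,U} | {A,C} | {X} | {E,V} — 4 equivalence classes.
The equivalence class containing V is {E,V}, of size 2.

2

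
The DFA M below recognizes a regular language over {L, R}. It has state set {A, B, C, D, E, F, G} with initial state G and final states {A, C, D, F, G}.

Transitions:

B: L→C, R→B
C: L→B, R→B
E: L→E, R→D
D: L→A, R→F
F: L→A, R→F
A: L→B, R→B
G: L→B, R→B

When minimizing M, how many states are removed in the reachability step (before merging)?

BFS from G reaches {B, C, G}; the 4 state(s) A, D, E, F are never visited.

4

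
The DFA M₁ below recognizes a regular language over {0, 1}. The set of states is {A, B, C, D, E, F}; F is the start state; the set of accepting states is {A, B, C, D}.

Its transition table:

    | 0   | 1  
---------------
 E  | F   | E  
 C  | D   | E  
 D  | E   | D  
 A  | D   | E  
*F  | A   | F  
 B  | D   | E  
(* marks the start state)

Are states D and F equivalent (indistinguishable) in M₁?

No

Reachable states from the start: {A,D,E,F}. Unreachable: {B,C} — drop them.
Initial partition by acceptance: {A,D} | {E,F}.
Refine {A,D} on symbol 0: members go to different blocks, giving {A} and {D}.
On input 0, block {E,F} splits into {E} and {F}.
Stable partition: {A} | {E} | {D} | {F} — 4 equivalence classes.
D and F end up in different blocks, so they are distinguishable. For instance, the string 'ε' is accepted from only D.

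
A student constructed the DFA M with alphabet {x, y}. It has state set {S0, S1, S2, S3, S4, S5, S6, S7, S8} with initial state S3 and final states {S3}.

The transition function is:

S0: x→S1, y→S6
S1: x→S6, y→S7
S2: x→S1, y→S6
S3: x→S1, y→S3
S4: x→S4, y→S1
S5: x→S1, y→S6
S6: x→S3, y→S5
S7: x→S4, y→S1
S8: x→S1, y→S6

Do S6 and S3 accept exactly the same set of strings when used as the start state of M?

First remove the unreachable states {S0,S2,S8}; 6 states remain.
Start with accepting vs non-accepting: {S3} | {S1,S4,S5,S6,S7}.
Split {S1,S4,S5,S6,S7} by δ(·,x) → {S1,S4,S5,S7} and {S6}.
On input x, block {S1,S4,S5,S7} splits into {S4,S5,S7} and {S1}.
Refine {S4,S5,S7} on symbol x: members go to different blocks, giving {S4,S7} and {S5}.
No further refinement is possible. Final partition (5 blocks): {S3} | {S4,S7} | {S6} | {S1} | {S5}.
S6 and S3 end up in different blocks, so they are distinguishable. For instance, the string 'ε' is accepted from only S3.

No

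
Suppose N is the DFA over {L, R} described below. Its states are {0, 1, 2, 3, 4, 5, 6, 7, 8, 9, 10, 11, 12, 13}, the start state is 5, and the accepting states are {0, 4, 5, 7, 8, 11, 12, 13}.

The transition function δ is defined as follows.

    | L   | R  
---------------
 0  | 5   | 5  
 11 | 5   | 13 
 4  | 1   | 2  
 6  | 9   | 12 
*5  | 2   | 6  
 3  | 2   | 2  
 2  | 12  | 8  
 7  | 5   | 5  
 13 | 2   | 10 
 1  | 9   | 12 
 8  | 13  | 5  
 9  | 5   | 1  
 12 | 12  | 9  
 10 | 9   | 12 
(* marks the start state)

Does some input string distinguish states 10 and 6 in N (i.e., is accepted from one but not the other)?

No

First remove the unreachable states {0,3,4,7,11}; 9 states remain.
P0 = {5,8,12,13} | {1,2,6,9,10}.
On input L, block {5,8,12,13} splits into {5,13} and {8,12}.
Split {1,2,6,9,10} by δ(·,L) → {1,6,10} and {2} and {9}.
Refine {8,12} on symbol L: members go to different blocks, giving {8} and {12}.
The partition is now stable with 6 blocks: {5,13} | {1,6,10} | {8} | {2} | {9} | {12}.
10 and 6 lie in the same block of the stable partition, so they are equivalent — no string distinguishes them.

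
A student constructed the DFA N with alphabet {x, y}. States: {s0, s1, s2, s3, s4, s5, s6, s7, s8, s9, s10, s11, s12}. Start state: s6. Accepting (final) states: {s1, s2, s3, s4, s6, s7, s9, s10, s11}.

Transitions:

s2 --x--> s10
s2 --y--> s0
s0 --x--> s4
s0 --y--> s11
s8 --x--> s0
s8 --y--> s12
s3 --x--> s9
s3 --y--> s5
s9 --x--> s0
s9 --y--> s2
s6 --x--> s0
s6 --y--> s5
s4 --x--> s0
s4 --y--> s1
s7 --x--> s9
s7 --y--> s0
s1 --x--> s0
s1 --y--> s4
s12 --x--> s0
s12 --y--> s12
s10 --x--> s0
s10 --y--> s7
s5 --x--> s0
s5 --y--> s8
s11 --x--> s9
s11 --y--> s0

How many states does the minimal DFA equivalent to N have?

States {s3} cannot be reached from the start state, so discard them.
Initial partition by acceptance: {s1,s2,s4,s6,s7,s9,s10,s11} | {s0,s5,s8,s12}.
Split {s1,s2,s4,s6,s7,s9,s10,s11} by δ(·,x) → {s1,s4,s6,s9,s10} and {s2,s7,s11}.
Split {s1,s4,s6,s9,s10} by δ(·,y) → {s1,s4} and {s9,s10} and {s6}.
Split {s0,s5,s8,s12} by δ(·,x) → {s5,s8,s12} and {s0}.
Stable partition: {s1,s4} | {s5,s8,s12} | {s2,s7,s11} | {s9,s10} | {s6} | {s0} — 6 equivalence classes.

6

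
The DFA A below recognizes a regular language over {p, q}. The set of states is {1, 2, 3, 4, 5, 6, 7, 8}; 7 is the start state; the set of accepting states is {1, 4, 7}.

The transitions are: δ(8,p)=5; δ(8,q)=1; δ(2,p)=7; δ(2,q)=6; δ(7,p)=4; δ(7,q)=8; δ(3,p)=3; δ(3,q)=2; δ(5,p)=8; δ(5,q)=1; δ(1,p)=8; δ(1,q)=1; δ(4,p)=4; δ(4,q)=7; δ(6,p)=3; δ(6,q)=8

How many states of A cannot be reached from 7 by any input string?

3

BFS from 7 reaches {1, 4, 5, 7, 8}; the 3 state(s) 2, 3, 6 are never visited.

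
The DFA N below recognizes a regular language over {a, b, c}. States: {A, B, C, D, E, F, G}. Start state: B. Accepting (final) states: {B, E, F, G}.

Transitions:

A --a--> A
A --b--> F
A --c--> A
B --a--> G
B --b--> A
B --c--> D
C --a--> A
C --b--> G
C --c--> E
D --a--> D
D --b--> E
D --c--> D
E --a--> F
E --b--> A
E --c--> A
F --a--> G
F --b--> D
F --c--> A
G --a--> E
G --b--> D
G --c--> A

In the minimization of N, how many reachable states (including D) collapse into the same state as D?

2

Reachable states from the start: {A,B,D,E,F,G}. Unreachable: {C} — drop them.
Start with accepting vs non-accepting: {B,E,F,G} | {A,D}.
The partition is now stable with 2 blocks: {B,E,F,G} | {A,D}.
The equivalence class containing D is {A,D}, of size 2.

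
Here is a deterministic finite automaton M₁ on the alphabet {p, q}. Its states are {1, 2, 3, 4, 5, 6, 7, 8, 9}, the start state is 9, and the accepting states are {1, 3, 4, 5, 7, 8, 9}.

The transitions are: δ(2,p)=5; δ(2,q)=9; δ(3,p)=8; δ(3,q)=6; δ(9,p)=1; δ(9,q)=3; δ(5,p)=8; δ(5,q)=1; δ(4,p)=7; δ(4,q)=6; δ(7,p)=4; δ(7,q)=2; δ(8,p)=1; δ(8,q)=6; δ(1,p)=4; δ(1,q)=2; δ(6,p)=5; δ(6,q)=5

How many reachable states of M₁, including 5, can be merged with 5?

2

P0 = {1,3,4,5,7,8,9} | {2,6}.
Split {1,3,4,5,7,8,9} by δ(·,q) → {1,3,4,7,8} and {5,9}.
No further refinement is possible. Final partition (3 blocks): {1,3,4,7,8} | {2,6} | {5,9}.
The equivalence class containing 5 is {5,9}, of size 2.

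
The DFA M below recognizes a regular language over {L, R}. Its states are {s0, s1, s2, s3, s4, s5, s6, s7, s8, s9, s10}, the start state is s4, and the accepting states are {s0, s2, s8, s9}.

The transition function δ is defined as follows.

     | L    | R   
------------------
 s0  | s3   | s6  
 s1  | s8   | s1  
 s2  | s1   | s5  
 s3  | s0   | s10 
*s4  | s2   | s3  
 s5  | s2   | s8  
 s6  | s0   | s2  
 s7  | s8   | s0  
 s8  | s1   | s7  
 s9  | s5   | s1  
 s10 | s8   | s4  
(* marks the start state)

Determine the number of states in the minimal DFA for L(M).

3

First remove the unreachable states {s9}; 10 states remain.
Start with accepting vs non-accepting: {s0,s2,s8} | {s1,s3,s4,s5,s6,s7,s10}.
Split {s1,s3,s4,s5,s6,s7,s10} by δ(·,R) → {s1,s3,s4,s10} and {s5,s6,s7}.
Stable partition: {s0,s2,s8} | {s1,s3,s4,s10} | {s5,s6,s7} — 3 equivalence classes.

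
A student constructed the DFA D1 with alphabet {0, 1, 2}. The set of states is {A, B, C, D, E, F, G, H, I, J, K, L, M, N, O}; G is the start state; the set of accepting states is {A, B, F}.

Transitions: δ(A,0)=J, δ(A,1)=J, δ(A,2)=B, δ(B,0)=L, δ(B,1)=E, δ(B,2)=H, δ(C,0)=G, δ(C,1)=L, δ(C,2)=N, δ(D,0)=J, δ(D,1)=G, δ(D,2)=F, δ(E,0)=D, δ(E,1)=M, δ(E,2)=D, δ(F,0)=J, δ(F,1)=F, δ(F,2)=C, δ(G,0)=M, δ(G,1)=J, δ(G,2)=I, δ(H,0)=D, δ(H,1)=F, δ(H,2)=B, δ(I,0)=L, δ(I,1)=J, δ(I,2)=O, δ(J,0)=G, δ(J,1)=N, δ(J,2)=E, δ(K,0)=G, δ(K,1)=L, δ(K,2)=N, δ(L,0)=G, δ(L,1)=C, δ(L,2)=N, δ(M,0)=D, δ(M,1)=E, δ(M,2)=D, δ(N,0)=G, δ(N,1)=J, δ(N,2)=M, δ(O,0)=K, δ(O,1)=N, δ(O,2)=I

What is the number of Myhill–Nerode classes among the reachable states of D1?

First remove the unreachable states {A,B,H}; 12 states remain.
P0 = {F} | {C,D,E,G,I,J,K,L,M,N,O}.
Split {C,D,E,G,I,J,K,L,M,N,O} by δ(·,2) → {C,E,G,I,J,K,L,M,N,O} and {D}.
On input 0, block {C,E,G,I,J,K,L,M,N,O} splits into {C,G,I,J,K,L,N,O} and {E,M}.
Split {C,G,I,J,K,L,N,O} by δ(·,0) → {C,I,J,K,L,N,O} and {G}.
On input 0, block {C,I,J,K,L,N,O} splits into {C,J,K,L,N} and {I,O}.
Split {C,J,K,L,N} by δ(·,2) → {C,K,L} and {J,N}.
The partition is now stable with 7 blocks: {F} | {C,K,L} | {D} | {E,M} | {G} | {I,O} | {J,N}.

7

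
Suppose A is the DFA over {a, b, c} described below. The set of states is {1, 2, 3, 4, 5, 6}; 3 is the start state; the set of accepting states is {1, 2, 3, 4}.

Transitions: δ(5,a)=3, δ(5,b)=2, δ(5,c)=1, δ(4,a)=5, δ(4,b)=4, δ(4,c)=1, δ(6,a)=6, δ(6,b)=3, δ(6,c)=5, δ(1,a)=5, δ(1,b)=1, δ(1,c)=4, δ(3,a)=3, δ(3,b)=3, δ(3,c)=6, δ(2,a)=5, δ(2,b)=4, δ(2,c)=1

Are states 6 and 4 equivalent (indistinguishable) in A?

No

Initial partition by acceptance: {1,2,3,4} | {5,6}.
Refine {1,2,3,4} on symbol a: members go to different blocks, giving {1,2,4} and {3}.
Refine {5,6} on symbol a: members go to different blocks, giving {5} and {6}.
The partition is now stable with 4 blocks: {1,2,4} | {5} | {3} | {6}.
6 and 4 end up in different blocks, so they are distinguishable. For instance, the string 'ε' is accepted from only 4.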